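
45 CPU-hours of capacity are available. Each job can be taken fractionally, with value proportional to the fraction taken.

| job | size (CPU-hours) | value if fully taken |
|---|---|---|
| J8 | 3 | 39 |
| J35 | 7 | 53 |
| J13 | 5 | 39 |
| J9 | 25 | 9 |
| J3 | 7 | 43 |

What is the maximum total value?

Best value per unit of size first: J8 39/3≈13, J13 39/5≈7.8, J35 53/7≈7.57, J3 43/7≈6.14, J9 9/25≈0.36.
Take all of J8 (3 CPU-hours, value 39) ; 42 CPU-hours left.
J13: take in full, 5 CPU-hours for value 39 ; 37 left.
All 7 CPU-hours of J35 fit (value 53) ; 30 remain.
Take all of J3 (7 CPU-hours, value 43) ; 23 CPU-hours left.
Only 23 CPU-hours remain; take 23/25 of J9 for value 9×23/25 = 8.28.
Total value = 182.28.

182.28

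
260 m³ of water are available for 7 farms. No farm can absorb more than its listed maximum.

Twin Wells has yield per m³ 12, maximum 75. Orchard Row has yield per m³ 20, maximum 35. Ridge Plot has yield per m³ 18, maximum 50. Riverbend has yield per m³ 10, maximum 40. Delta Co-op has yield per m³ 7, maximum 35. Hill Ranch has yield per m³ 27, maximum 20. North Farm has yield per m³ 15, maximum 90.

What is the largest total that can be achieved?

Order the farms by yield per m³: Hill Ranch 27 > Orchard Row 20 > Ridge Plot 18 > North Farm 15 > Twin Wells 12 > Riverbend 10 > Delta Co-op 7.
Hill Ranch: +20 to 20 (cap) → 240 left.
Give Orchard Row 35 to hit its cap of 35 → 205 left.
Ridge Plot: +50 to 50 (cap) → 155 left.
North Farm: +90 to 90 (cap) → 65 left.
Twin Wells has room for 75 but only 65 remain, so it gets 65.
Total = 12×65 + 20×35 + 18×50 + 27×20 + 15×90 = 4270.

4270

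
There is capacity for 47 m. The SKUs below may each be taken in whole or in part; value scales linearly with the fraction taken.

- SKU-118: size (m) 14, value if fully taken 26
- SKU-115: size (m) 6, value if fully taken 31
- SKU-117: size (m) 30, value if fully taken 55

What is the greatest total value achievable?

106.5

Best value per unit of size first: SKU-115 31/6≈5.17, SKU-118 26/14≈1.86, SKU-117 55/30≈1.83.
Take all of SKU-115 (6 m, value 31) ; 41 m left.
Take all of SKU-118 (14 m, value 26) ; 27 m left.
Only 27 m remain; take 27/30 of SKU-117 for value 55×27/30 = 49.5.
Total value = 106.5.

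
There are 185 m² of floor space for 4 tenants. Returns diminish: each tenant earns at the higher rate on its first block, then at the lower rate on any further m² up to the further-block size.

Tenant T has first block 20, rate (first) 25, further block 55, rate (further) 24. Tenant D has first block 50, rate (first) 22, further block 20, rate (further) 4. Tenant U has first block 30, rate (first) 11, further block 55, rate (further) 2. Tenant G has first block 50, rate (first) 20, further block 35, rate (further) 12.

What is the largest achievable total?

4040

Treat each block as its own option and order by rate: Tenant T/first 25 > Tenant T/second 24 > Tenant D/first 22 > Tenant G/first 20 > Tenant G/second 12 > Tenant U/first 11 > Tenant D/second 4 > Tenant U/second 2.
Fill Tenant T first block (20 at 25) ; 165 left.
Fill Tenant T second block (55 at 24) ; 110 left.
Tenant D first at 22: fill all 50 ; 60 left.
Fill Tenant G first block (50 at 20) ; 10 left.
Tenant G second at 12: only 10 left, fill 10.
Total = 25×20 + 24×55 + 22×50 + 20×50 + 12×10 = 4040.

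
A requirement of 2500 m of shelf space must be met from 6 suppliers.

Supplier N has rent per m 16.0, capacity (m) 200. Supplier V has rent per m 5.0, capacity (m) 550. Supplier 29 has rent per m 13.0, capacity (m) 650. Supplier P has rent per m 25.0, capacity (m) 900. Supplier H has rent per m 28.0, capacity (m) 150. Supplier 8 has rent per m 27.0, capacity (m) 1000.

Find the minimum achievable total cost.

Use suppliers in increasing cost order.
Take 550 from Supplier V at 5.0 — need 1950 more.
Take 650 from Supplier 29 at 13.0 — need 1300 more.
Take 200 from Supplier N at 16.0 — need 1100 more.
Supplier P (25.0): use full 900 — 200 m to go.
Supplier 8 (27.0): take the remaining 200 — done.
Supplier H: unused.
Cost = 550×5.0 + 650×13.0 + 200×16.0 + 900×25.0 + 200×27.0 = 42300.

42300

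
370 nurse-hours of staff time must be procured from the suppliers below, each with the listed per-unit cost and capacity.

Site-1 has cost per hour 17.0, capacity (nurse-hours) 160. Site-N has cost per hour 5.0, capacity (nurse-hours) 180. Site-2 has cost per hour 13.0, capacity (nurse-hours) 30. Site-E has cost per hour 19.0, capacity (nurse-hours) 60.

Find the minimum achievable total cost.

4010

Use suppliers in increasing cost order.
Site-N at 5.0: take all 180 nurse-hours — 190 still needed.
Site-2 at 13.0: take all 30 nurse-hours — 160 still needed.
Take 160 from Site-1 at 17.0 — need 0 more.
Site-E: unused.
Cost = 180×5.0 + 30×13.0 + 160×17.0 = 4010.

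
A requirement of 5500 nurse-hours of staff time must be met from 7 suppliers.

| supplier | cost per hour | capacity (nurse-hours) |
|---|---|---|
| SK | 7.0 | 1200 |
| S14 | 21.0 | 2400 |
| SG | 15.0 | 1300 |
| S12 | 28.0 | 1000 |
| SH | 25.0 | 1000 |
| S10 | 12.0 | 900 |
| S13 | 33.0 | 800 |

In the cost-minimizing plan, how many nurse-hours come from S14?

2100

Use suppliers in increasing cost order.
SK (7.0): use full 1200 — 4300 nurse-hours to go.
S10 (12.0): use full 900 — 3400 nurse-hours to go.
SG (15.0): use full 1300 — 2100 nurse-hours to go.
S14 (21.0): take the remaining 2100 — done.
SH, S12, S13: unused.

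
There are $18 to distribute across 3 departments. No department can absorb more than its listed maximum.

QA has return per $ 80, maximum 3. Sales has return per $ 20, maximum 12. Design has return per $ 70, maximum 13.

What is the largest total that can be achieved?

Rank by return per $: QA 80 > Design 70 > Sales 20.
QA: +3 to 3 (cap) → 15 left.
Give Design 13 to hit its cap of 13 → 2 left.
Sales: +2 (room for 12) → 2. Pool exhausted.
Total = 80×3 + 20×2 + 70×13 = 1190.

1190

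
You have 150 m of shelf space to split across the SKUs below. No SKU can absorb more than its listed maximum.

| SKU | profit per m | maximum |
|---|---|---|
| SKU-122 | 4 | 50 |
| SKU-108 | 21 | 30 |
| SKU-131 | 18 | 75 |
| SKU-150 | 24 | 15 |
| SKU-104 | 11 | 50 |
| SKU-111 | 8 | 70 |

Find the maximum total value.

Highest profit per m first: SKU-150 24 > SKU-108 21 > SKU-131 18 > SKU-104 11 > SKU-111 8 > SKU-122 4.
SKU-150: +15 to 15 (cap) → 135 left.
SKU-108: +30 to 30 (cap) → 105 left.
SKU-131 takes 75 to reach its cap of 75 → 30 left.
Only 30 left; SKU-104 takes them to reach 30.
Total = 21×30 + 18×75 + 24×15 + 11×30 = 2670.

2670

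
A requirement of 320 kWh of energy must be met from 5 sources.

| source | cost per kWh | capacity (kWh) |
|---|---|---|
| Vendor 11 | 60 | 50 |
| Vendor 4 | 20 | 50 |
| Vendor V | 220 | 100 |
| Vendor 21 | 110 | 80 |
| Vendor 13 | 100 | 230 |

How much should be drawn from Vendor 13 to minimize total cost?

220

Use sources in increasing cost order.
Take 50 from Vendor 4 at 20 — need 270 more.
Take 50 from Vendor 11 at 60 — need 220 more.
Take 220 from Vendor 13 at 100 to finish.
Vendor 21, Vendor V: unused.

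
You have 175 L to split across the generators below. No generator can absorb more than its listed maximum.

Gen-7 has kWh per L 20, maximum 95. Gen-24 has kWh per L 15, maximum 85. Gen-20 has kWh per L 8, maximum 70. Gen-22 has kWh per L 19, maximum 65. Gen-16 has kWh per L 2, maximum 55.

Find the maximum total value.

Rank by kWh per L: Gen-7 20 > Gen-22 19 > Gen-24 15 > Gen-20 8 > Gen-16 2.
Gen-7: +95 to 95 (cap) — 80 left.
Gen-22: +65 to 65 (cap) — 15 left.
Gen-24: +15 (room for 85) → 15. Pool exhausted.
Total = 20×95 + 15×15 + 19×65 = 3360.

3360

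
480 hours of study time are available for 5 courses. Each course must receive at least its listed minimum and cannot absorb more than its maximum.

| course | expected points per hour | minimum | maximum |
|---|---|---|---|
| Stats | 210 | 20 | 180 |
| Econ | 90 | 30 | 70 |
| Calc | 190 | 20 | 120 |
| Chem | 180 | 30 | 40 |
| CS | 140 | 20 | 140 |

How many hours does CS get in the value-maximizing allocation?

Meeting every minimum uses 20+30+20+30+20 = 120 hours, leaving 360.
Order the courses by expected points per hour: Stats 210 > Calc 190 > Chem 180 > CS 140 > Econ 90.
Stats: +160 to 180 (cap) ; 200 left.
Calc takes 100 more to reach its cap of 120 ; 100 left.
Chem takes 10 more to reach its cap of 40 ; 90 left.
CS has room for 120 more but only 90 remain, so it gets 110.

110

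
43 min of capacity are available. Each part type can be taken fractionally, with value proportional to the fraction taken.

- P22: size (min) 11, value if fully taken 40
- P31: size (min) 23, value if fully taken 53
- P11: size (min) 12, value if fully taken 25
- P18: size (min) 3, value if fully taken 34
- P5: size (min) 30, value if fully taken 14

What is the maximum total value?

Rank by value-to-size ratio: P18 34/3≈11.3, P22 40/11≈3.64, P31 53/23≈2.3, P11 25/12≈2.08, P5 14/30≈0.467.
All 3 min of P18 fit (value 34) → 40 remain.
P22: take in full, 11 min for value 40 → 29 left.
All 23 min of P31 fit (value 53) → 6 remain.
Only 6 min remain; take 6/12 of P11 for value 25×6/12 = 12.5.
Total value = 139.5.

139.5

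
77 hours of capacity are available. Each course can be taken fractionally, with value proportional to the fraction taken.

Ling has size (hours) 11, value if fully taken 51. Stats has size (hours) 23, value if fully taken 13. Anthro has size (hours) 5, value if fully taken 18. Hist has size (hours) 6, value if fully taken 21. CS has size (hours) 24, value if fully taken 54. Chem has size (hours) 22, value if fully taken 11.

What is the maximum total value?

161

Rank by value-to-size ratio: Ling 51/11≈4.64, Anthro 18/5≈3.6, Hist 21/6≈3.5, CS 54/24≈2.25, Stats 13/23≈0.565, Chem 11/22≈0.5.
Ling: take in full, 11 hours for value 51 → 66 left.
All 5 hours of Anthro fit (value 18) → 61 remain.
Take all of Hist (6 hours, value 21) → 55 hours left.
All 24 hours of CS fit (value 54) → 31 remain.
Stats: take in full, 23 hours for value 13 → 8 left.
8 hours left: a 8/22 share of Chem gives 11×8/22 = 4.
Total value = 161.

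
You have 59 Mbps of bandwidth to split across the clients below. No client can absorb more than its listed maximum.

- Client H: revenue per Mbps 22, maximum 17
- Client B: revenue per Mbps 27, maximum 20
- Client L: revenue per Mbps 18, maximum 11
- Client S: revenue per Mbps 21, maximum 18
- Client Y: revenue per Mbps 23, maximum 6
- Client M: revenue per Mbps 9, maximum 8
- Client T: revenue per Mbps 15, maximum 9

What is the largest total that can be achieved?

1388

Highest revenue per Mbps first: Client B 27 > Client Y 23 > Client H 22 > Client S 21 > Client L 18 > Client T 15 > Client M 9.
Client B takes 20 to reach its cap of 20 — 39 left.
Client Y takes 6 to reach its cap of 6 — 33 left.
Client H takes 17 to reach its cap of 17 — 16 left.
Client S has room for 18 but only 16 remain, so it gets 16.
Total = 22×17 + 27×20 + 21×16 + 23×6 = 1388.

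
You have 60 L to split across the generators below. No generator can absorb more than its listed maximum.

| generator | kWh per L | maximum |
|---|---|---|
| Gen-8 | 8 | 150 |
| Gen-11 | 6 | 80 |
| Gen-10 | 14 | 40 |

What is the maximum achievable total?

720

Rank by kWh per L: Gen-10 14 > Gen-8 8 > Gen-11 6.
Gen-10: +40 to 40 (cap) → 20 left.
Gen-8: +20 (room for 150) → 20. Pool exhausted.
Total = 8×20 + 14×40 = 720.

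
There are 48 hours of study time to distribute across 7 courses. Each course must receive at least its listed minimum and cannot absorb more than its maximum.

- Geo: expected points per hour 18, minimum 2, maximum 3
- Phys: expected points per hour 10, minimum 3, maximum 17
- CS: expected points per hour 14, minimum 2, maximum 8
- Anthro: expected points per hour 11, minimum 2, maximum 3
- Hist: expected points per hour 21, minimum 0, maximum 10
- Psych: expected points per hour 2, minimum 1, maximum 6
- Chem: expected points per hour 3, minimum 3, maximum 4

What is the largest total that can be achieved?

597

Meeting every minimum uses 2+3+2+2+0+1+3 = 13 hours, leaving 35.
Order the courses by expected points per hour: Hist 21 > Geo 18 > CS 14 > Anthro 11 > Phys 10 > Chem 3 > Psych 2.
Hist: +10 to 10 (cap) → 25 left.
Geo: +1 to 3 (cap) → 24 left.
Give CS 6 more to hit its cap of 8 → 18 left.
Anthro: +1 to 3 (cap) → 17 left.
Give Phys 14 more to hit its cap of 17 → 3 left.
Chem takes 1 more to reach its cap of 4 → 2 left.
Psych has room for 5 more but only 2 remain, so it gets 3.
Total = 18×3 + 10×17 + 14×8 + 11×3 + 21×10 + 2×3 + 3×4 = 597.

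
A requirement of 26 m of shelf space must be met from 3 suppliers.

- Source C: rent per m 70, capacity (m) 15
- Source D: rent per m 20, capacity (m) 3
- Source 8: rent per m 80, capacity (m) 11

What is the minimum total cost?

Fill from the cheapest supplier first.
Source D (20): use full 3 → 23 m to go.
Take 15 from Source C at 70 → need 8 more.
Take 8 from Source 8 at 80 to finish.
Cost = 3×20 + 15×70 + 8×80 = 1750.

1750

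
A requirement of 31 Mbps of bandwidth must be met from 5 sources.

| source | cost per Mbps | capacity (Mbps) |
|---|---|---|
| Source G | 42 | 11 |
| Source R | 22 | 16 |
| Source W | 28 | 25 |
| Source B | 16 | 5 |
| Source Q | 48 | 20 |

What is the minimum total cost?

Use sources in increasing cost order.
Source B (16): use full 5 ; 26 Mbps to go.
Take 16 from Source R at 22 ; need 10 more.
Source W at 28: take 10 of its 25 ; requirement met.
Source G, Source Q: unused.
Cost = 5×16 + 16×22 + 10×28 = 712.

712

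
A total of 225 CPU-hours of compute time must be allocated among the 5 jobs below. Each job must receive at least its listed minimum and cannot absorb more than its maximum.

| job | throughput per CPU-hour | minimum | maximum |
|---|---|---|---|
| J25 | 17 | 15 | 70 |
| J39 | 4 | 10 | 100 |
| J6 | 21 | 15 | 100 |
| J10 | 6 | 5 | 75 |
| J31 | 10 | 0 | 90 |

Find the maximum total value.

Meeting every minimum uses 15+10+15+5+0 = 45 CPU-hours, leaving 180.
Highest throughput per CPU-hour first: J6 21 > J25 17 > J31 10 > J10 6 > J39 4.
J6 takes 85 more to reach its cap of 100 ; 95 left.
J25: +55 to 70 (cap) ; 40 left.
Only 40 left; J31 takes them to reach 40.
Total = 17×70 + 4×10 + 21×100 + 6×5 + 10×40 = 3760.

3760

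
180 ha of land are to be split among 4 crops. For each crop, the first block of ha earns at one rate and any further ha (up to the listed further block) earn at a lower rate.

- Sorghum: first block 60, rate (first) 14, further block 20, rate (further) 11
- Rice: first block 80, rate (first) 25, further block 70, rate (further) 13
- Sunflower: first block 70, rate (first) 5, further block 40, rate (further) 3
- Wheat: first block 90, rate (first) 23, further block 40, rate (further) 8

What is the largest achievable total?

Treat each block as its own option and order by rate: Rice/first 25 > Wheat/first 23 > Sorghum/first 14 > Rice/second 13 > Sorghum/second 11 > Wheat/second 8 > Sunflower/first 5 > Sunflower/second 3.
Rice first at 25: fill all 80 ; 100 left.
Wheat/first (23): +90 ; 10 left.
10 remain; put them into Sorghum first at 14.
Total = 25×80 + 23×90 + 14×10 = 4210.

4210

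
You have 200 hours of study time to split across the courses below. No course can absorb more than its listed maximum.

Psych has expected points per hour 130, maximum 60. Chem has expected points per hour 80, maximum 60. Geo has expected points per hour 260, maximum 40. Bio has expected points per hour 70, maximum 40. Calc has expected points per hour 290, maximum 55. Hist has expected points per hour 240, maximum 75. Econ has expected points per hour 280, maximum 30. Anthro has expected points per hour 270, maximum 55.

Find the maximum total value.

Rank by expected points per hour: Calc 290 > Econ 280 > Anthro 270 > Geo 260 > Hist 240 > Psych 130 > Chem 80 > Bio 70.
Give Calc 55 to hit its cap of 55 ; 145 left.
Econ: +30 to 30 (cap) ; 115 left.
Anthro takes 55 to reach its cap of 55 ; 60 left.
Give Geo 40 to hit its cap of 40 ; 20 left.
Only 20 left; Hist takes them to reach 20.
Total = 260×40 + 290×55 + 240×20 + 280×30 + 270×55 = 54400.

54400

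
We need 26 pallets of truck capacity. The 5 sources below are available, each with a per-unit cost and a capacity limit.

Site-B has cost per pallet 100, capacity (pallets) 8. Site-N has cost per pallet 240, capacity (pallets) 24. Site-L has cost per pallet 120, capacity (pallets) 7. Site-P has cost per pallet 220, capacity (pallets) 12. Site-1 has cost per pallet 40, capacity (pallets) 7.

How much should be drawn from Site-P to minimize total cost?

Fill from the cheapest source first.
Take 7 from Site-1 at 40 — need 19 more.
Site-B (100): use full 8 — 11 pallets to go.
Site-L (120): use full 7 — 4 pallets to go.
Site-P at 220: take 4 of its 12 — requirement met.
Site-N: unused.

4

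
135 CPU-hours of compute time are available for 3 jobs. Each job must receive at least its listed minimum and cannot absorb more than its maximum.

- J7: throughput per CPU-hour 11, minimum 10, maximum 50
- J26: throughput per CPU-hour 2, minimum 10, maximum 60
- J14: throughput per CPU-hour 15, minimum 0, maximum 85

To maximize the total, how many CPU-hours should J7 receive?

Meeting every minimum uses 10+10+0 = 20 CPU-hours, leaving 115.
Rank by throughput per CPU-hour: J14 15 > J7 11 > J26 2.
J14: +85 to 85 (cap) ; 30 left.
J7: +30 (room for 40) → 40. Pool exhausted.

40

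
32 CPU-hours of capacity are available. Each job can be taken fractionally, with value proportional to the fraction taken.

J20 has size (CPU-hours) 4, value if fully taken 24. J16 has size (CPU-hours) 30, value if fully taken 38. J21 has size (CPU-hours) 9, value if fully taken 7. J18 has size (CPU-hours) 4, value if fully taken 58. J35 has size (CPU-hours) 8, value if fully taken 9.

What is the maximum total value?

112.4

Rank by value-to-size ratio: J18 58/4≈14.5, J20 24/4≈6, J16 38/30≈1.27, J35 9/8≈1.12, J21 7/9≈0.778.
Take all of J18 (4 CPU-hours, value 58) → 28 CPU-hours left.
All 4 CPU-hours of J20 fit (value 24) → 24 remain.
24 CPU-hours left: a 24/30 share of J16 gives 38×24/30 = 30.4.
Total value = 112.4.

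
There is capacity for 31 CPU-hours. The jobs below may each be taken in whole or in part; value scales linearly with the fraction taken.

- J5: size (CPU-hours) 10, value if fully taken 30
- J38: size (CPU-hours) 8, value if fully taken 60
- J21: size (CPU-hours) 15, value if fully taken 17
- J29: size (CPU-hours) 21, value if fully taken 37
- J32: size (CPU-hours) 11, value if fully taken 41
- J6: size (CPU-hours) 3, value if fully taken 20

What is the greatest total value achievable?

148

Best value per unit of size first: J38 60/8≈7.5, J6 20/3≈6.67, J32 41/11≈3.73, J5 30/10≈3, J29 37/21≈1.76, J21 17/15≈1.13.
Take all of J38 (8 CPU-hours, value 60) — 23 CPU-hours left.
All 3 CPU-hours of J6 fit (value 20) — 20 remain.
J32: take in full, 11 CPU-hours for value 41 — 9 left.
Only 9 CPU-hours remain; take 9/10 of J5 for value 30×9/10 = 27.
Total value = 148.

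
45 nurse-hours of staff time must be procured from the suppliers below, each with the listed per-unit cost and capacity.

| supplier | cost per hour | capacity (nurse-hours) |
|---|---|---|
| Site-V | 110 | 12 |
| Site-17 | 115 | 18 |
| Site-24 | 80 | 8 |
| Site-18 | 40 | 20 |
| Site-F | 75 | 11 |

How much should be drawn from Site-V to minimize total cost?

6

Fill from the cheapest supplier first.
Take 20 from Site-18 at 40 — need 25 more.
Site-F at 75: take all 11 nurse-hours — 14 still needed.
Take 8 from Site-24 at 80 — need 6 more.
Take 6 from Site-V at 110 to finish.
Site-17: unused.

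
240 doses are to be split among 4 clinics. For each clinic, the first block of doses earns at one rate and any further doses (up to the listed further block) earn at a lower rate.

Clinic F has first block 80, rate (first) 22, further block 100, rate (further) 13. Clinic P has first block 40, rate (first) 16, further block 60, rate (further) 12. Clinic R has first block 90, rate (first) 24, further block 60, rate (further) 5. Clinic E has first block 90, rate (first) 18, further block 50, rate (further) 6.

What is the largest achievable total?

5180

Rank every tier by rate: Clinic R/tier1 24 > Clinic F/tier1 22 > Clinic E/tier1 18 > Clinic P/tier1 16 > Clinic F/tier2 13 > Clinic P/tier2 12 > Clinic E/tier2 6 > Clinic R/tier2 5.
Fill Clinic R tier1 block (90 at 24) → 150 left.
Clinic F tier1 at 22: fill all 80 → 70 left.
Clinic E/tier1: +70 of 90 at 18; pool empty.
Total = 24×90 + 22×80 + 18×70 = 5180.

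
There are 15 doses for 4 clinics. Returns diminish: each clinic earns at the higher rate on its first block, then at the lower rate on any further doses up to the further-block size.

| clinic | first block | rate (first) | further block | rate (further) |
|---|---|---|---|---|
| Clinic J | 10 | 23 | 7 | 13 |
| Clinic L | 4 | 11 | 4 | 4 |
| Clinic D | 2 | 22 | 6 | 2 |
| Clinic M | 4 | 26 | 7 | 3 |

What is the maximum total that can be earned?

356

Rank every tier by rate: Clinic M/tier1 26 > Clinic J/tier1 23 > Clinic D/tier1 22 > Clinic J/tier2 13 > Clinic L/tier1 11 > Clinic L/tier2 4 > Clinic M/tier2 3 > Clinic D/tier2 2.
Clinic M tier1 at 26: fill all 4 ; 11 left.
Clinic J/tier1 (23): +10 ; 1 left.
1 remain; put them into Clinic D tier1 at 22.
Total = 26×4 + 23×10 + 22×1 = 356.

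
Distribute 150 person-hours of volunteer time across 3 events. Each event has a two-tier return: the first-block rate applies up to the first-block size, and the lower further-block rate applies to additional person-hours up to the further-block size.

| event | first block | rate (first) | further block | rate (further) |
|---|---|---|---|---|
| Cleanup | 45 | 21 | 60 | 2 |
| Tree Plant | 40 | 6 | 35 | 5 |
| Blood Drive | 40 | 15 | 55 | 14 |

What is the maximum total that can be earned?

Rank every tier by rate: Cleanup/T1 21 > Blood Drive/T1 15 > Blood Drive/T2 14 > Tree Plant/T1 6 > Tree Plant/T2 5 > Cleanup/T2 2.
Cleanup T1 at 21: fill all 45 → 105 left.
Blood Drive/T1 (15): +40 → 65 left.
Blood Drive/T2 (14): +55 → 10 left.
Tree Plant T1 at 6: only 10 left, fill 10.
Total = 21×45 + 15×40 + 14×55 + 6×10 = 2375.

2375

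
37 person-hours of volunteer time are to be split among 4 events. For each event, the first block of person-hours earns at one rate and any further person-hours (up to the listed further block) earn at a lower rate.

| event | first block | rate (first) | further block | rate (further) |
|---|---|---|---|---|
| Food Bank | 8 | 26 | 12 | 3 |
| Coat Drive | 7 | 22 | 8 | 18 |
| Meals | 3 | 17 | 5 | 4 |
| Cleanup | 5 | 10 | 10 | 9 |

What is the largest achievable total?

661

Order all 8 blocks by rate: Food Bank/tier1 26 > Coat Drive/tier1 22 > Coat Drive/tier2 18 > Meals/tier1 17 > Cleanup/tier1 10 > Cleanup/tier2 9 > Meals/tier2 4 > Food Bank/tier2 3.
Food Bank tier1 at 26: fill all 8 → 29 left.
Coat Drive/tier1 (22): +7 → 22 left.
Fill Coat Drive tier2 block (8 at 18) → 14 left.
Meals tier1 at 17: fill all 3 → 11 left.
Cleanup/tier1 (10): +5 → 6 left.
6 remain; put them into Cleanup tier2 at 9.
Total = 26×8 + 22×7 + 18×8 + 17×3 + 10×5 + 9×6 = 661.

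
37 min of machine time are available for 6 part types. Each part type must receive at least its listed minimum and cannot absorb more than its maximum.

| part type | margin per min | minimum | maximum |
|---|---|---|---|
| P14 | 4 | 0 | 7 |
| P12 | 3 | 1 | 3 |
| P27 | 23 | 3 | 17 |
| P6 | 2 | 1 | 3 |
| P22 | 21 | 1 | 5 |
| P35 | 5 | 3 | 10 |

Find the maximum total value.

563

Meeting every minimum uses 0+1+3+1+1+3 = 9 min, leaving 28.
Order the part types by margin per min: P27 23 > P22 21 > P35 5 > P14 4 > P12 3 > P6 2.
P27: +14 to 17 (cap) ; 14 left.
P22 takes 4 more to reach its cap of 5 ; 10 left.
P35 takes 7 more to reach its cap of 10 ; 3 left.
Only 3 left; P14 takes them to reach 3.
Total = 4×3 + 3×1 + 23×17 + 2×1 + 21×5 + 5×10 = 563.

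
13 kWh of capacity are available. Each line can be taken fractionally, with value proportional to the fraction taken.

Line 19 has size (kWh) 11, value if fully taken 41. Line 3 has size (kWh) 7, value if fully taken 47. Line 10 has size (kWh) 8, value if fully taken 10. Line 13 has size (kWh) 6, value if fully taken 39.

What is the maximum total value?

Best value per unit of size first: Line 3 47/7≈6.71, Line 13 39/6≈6.5, Line 19 41/11≈3.73, Line 10 10/8≈1.25.
Take all of Line 3 (7 kWh, value 47) — 6 kWh left.
All 6 kWh of Line 13 fit (value 39) — 0 remain.
Total value = 86.

86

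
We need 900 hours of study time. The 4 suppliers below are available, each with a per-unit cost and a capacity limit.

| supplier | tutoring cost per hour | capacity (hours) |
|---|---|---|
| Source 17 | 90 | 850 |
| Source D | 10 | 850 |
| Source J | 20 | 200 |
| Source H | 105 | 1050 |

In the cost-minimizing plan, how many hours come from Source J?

Fill from the cheapest supplier first.
Take 850 from Source D at 10 ; need 50 more.
Source J (20): take the remaining 50 ; done.
Source 17, Source H: unused.

50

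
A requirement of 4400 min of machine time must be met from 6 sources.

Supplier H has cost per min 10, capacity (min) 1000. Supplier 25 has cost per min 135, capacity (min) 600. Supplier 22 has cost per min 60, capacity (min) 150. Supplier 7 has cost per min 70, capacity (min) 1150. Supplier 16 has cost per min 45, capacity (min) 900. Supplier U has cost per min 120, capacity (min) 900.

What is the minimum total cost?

Fill from the cheapest source first.
Supplier H at 10: take all 1000 min — 3400 still needed.
Supplier 16 (45): use full 900 — 2500 min to go.
Take 150 from Supplier 22 at 60 — need 2350 more.
Supplier 7 at 70: take all 1150 min — 1200 still needed.
Supplier U (120): use full 900 — 300 min to go.
Supplier 25 (135): take the remaining 300 — done.
Cost = 1000×10 + 900×45 + 150×60 + 1150×70 + 900×120 + 300×135 = 288500.

288500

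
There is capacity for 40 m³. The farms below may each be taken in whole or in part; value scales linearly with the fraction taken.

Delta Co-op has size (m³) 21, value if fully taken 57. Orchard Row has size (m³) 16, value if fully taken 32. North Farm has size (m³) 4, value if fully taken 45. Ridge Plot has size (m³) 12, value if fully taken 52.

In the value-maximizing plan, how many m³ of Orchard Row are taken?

3

Rank by value-to-size ratio: North Farm 45/4≈11.2, Ridge Plot 52/12≈4.33, Delta Co-op 57/21≈2.71, Orchard Row 32/16≈2.
All 4 m³ of North Farm fit (value 45) → 36 remain.
All 12 m³ of Ridge Plot fit (value 52) → 24 remain.
Take all of Delta Co-op (21 m³, value 57) → 3 m³ left.
3 m³ left: a 3/16 share of Orchard Row gives 32×3/16 = 6.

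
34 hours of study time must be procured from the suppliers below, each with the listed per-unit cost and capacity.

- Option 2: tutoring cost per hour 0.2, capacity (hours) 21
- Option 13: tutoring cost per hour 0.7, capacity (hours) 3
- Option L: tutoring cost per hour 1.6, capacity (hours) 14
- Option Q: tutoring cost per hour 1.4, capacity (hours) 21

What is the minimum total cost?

20.3

Fill from the cheapest supplier first.
Take 21 from Option 2 at 0.2 — need 13 more.
Option 13 at 0.7: take all 3 hours — 10 still needed.
Take 10 from Option Q at 1.4 to finish.
Option L: unused.
Cost = 21×0.2 + 3×0.7 + 10×1.4 = 20.3.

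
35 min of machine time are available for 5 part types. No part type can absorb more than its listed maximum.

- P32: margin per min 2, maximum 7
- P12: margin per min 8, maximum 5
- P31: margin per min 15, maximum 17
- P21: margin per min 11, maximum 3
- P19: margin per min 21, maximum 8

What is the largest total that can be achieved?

Rank by margin per min: P19 21 > P31 15 > P21 11 > P12 8 > P32 2.
Give P19 8 to hit its cap of 8 → 27 left.
Give P31 17 to hit its cap of 17 → 10 left.
Give P21 3 to hit its cap of 3 → 7 left.
Give P12 5 to hit its cap of 5 → 2 left.
P32: +2 (room for 7) → 2. Pool exhausted.
Total = 2×2 + 8×5 + 15×17 + 11×3 + 21×8 = 500.

500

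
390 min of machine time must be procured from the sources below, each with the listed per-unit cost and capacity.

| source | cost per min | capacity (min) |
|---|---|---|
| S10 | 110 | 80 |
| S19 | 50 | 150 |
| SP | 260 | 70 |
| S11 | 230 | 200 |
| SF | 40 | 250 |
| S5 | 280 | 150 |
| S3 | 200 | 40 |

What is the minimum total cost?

17000

Cheapest first:
Take 250 from SF at 40 → need 140 more.
Take 140 from S19 at 50 to finish.
S10, S3, S11, SP, S5: unused.
Cost = 250×40 + 140×50 = 17000.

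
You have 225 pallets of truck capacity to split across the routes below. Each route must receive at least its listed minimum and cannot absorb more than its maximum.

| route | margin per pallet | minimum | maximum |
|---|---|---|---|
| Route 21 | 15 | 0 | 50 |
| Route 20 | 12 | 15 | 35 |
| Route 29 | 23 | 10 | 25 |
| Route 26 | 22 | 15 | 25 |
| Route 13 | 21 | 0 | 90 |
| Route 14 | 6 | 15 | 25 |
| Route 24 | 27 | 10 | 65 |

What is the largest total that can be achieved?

4830

Meeting every minimum uses 0+15+10+15+0+15+10 = 65 pallets, leaving 160.
Highest margin per pallet first: Route 24 27 > Route 29 23 > Route 26 22 > Route 13 21 > Route 21 15 > Route 20 12 > Route 14 6.
Route 24 takes 55 more to reach its cap of 65 — 105 left.
Give Route 29 15 more to hit its cap of 25 — 90 left.
Route 26: +10 to 25 (cap) — 80 left.
Only 80 left; Route 13 takes them to reach 80.
Total = 12×15 + 23×25 + 22×25 + 21×80 + 6×15 + 27×65 = 4830.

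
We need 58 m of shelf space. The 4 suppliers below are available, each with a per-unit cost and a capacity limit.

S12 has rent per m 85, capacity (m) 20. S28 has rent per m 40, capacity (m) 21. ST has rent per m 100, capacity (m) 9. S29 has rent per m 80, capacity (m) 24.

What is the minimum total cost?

Use suppliers in increasing cost order.
S28 (40): use full 21 → 37 m to go.
S29 (80): use full 24 → 13 m to go.
S12 at 85: take 13 of its 20 → requirement met.
ST: unused.
Cost = 21×40 + 24×80 + 13×85 = 3865.

3865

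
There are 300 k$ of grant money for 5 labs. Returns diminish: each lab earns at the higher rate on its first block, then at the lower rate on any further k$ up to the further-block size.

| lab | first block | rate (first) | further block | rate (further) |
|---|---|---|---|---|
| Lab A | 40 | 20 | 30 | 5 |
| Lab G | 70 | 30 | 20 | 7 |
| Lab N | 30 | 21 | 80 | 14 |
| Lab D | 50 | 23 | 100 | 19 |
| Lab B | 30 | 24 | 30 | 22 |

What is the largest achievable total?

Order all 10 blocks by rate: Lab G/tier1 30 > Lab B/tier1 24 > Lab D/tier1 23 > Lab B/tier2 22 > Lab N/tier1 21 > Lab A/tier1 20 > Lab D/tier2 19 > Lab N/tier2 14 > Lab G/tier2 7 > Lab A/tier2 5.
Fill Lab G tier1 block (70 at 30) ; 230 left.
Lab B tier1 at 24: fill all 30 ; 200 left.
Lab D tier1 at 23: fill all 50 ; 150 left.
Lab B/tier2 (22): +30 ; 120 left.
Lab N tier1 at 21: fill all 30 ; 90 left.
Fill Lab A tier1 block (40 at 20) ; 50 left.
50 remain; put them into Lab D tier2 at 19.
Total = 30×70 + 24×30 + 23×50 + 22×30 + 21×30 + 20×40 + 19×50 = 7010.

7010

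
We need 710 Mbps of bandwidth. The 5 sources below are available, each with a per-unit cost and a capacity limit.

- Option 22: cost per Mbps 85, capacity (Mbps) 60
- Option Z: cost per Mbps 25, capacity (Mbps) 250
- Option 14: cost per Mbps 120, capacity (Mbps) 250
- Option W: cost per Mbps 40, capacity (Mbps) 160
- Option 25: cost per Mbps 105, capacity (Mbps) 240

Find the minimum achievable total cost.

Use sources in increasing cost order.
Option Z at 25: take all 250 Mbps → 460 still needed.
Option W at 40: take all 160 Mbps → 300 still needed.
Option 22 at 85: take all 60 Mbps → 240 still needed.
Option 25 at 105: take all 240 Mbps → 0 still needed.
Option 14: unused.
Cost = 250×25 + 160×40 + 60×85 + 240×105 = 42950.

42950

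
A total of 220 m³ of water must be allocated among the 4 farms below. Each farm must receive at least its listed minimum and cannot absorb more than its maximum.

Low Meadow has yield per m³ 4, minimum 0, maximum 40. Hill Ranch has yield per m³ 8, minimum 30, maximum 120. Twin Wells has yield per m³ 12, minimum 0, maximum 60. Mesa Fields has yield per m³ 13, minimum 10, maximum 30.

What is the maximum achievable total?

Meeting every minimum uses 0+30+0+10 = 40 m³, leaving 180.
Highest yield per m³ first: Mesa Fields 13 > Twin Wells 12 > Hill Ranch 8 > Low Meadow 4.
Mesa Fields takes 20 more to reach its cap of 30 → 160 left.
Twin Wells: +60 to 60 (cap) → 100 left.
Give Hill Ranch 90 more to hit its cap of 120 → 10 left.
Only 10 left; Low Meadow takes them to reach 10.
Total = 4×10 + 8×120 + 12×60 + 13×30 = 2110.

2110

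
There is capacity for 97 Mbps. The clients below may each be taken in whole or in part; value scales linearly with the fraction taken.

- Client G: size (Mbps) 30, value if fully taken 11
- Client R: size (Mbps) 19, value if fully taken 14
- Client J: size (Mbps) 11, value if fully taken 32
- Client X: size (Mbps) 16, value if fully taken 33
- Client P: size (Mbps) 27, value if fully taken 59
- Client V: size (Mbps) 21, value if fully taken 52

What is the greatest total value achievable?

191.1

Best value per unit of size first: Client J 32/11≈2.91, Client V 52/21≈2.48, Client P 59/27≈2.19, Client X 33/16≈2.06, Client R 14/19≈0.737, Client G 11/30≈0.367.
All 11 Mbps of Client J fit (value 32) ; 86 remain.
Take all of Client V (21 Mbps, value 52) ; 65 Mbps left.
Client P: take in full, 27 Mbps for value 59 ; 38 left.
Take all of Client X (16 Mbps, value 33) ; 22 Mbps left.
Client R: take in full, 19 Mbps for value 14 ; 3 left.
3 Mbps left: a 3/30 share of Client G gives 11×3/30 = 1.1.
Total value = 191.1.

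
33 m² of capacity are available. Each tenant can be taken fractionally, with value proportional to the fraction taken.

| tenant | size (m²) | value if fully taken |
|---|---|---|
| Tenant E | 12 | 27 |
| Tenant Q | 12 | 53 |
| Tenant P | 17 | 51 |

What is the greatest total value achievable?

113

Rank by value-to-size ratio: Tenant Q 53/12≈4.42, Tenant P 51/17≈3, Tenant E 27/12≈2.25.
All 12 m² of Tenant Q fit (value 53) ; 21 remain.
Tenant P: take in full, 17 m² for value 51 ; 4 left.
4 m² left: a 4/12 share of Tenant E gives 27×4/12 = 9.
Total value = 113.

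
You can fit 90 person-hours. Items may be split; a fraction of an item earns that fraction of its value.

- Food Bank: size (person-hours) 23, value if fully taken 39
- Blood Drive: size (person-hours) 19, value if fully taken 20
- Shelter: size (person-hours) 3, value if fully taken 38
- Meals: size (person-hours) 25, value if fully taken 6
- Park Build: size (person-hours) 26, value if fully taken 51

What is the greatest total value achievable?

Rank by value-to-size ratio: Shelter 38/3≈12.7, Park Build 51/26≈1.96, Food Bank 39/23≈1.7, Blood Drive 20/19≈1.05, Meals 6/25≈0.24.
Take all of Shelter (3 person-hours, value 38) → 87 person-hours left.
Park Build: take in full, 26 person-hours for value 51 → 61 left.
All 23 person-hours of Food Bank fit (value 39) → 38 remain.
All 19 person-hours of Blood Drive fit (value 20) → 19 remain.
Fill the last 19 person-hours with part of Meals: 19/25 of it earns 4.56.
Total value = 152.56.

152.56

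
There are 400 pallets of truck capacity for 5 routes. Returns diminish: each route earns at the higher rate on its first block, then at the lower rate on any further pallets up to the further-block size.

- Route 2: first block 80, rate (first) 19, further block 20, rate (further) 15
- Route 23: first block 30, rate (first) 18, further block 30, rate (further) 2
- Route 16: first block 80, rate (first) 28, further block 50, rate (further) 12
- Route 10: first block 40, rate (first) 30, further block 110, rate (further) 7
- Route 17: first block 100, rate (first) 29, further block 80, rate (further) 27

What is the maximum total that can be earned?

10380

Order all 10 blocks by rate: Route 10/first 30 > Route 17/first 29 > Route 16/first 28 > Route 17/second 27 > Route 2/first 19 > Route 23/first 18 > Route 2/second 15 > Route 16/second 12 > Route 10/second 7 > Route 23/second 2.
Route 10/first (30): +40 → 360 left.
Route 17/first (29): +100 → 260 left.
Route 16 first at 28: fill all 80 → 180 left.
Route 17/second (27): +80 → 100 left.
Fill Route 2 first block (80 at 19) → 20 left.
20 remain; put them into Route 23 first at 18.
Total = 30×40 + 29×100 + 28×80 + 27×80 + 19×80 + 18×20 = 10380.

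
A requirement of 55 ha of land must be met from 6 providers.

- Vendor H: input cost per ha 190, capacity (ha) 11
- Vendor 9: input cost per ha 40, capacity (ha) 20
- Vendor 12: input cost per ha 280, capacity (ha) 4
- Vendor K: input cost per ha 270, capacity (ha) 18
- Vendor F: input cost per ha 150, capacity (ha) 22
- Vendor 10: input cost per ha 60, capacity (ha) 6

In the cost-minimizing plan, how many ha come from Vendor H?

7

Cheapest first:
Vendor 9 at 40: take all 20 ha → 35 still needed.
Vendor 10 (60): use full 6 → 29 ha to go.
Vendor F at 150: take all 22 ha → 7 still needed.
Take 7 from Vendor H at 190 to finish.
Vendor K, Vendor 12: unused.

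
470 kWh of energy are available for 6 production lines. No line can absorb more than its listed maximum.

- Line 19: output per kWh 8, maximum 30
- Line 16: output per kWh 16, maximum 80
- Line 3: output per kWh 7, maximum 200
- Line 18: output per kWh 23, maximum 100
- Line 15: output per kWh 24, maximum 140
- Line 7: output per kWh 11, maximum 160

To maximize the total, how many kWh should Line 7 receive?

Order the production lines by output per kWh: Line 15 24 > Line 18 23 > Line 16 16 > Line 7 11 > Line 19 8 > Line 3 7.
Line 15 takes 140 to reach its cap of 140 → 330 left.
Line 18: +100 to 100 (cap) → 230 left.
Line 16: +80 to 80 (cap) → 150 left.
Line 7: +150 (room for 160) → 150. Pool exhausted.

150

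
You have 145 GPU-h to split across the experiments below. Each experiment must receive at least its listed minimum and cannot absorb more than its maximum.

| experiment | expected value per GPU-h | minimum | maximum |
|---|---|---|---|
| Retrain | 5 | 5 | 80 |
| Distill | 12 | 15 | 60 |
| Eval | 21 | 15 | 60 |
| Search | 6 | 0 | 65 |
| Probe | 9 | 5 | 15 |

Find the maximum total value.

2170

Meeting every minimum uses 5+15+15+0+5 = 40 GPU-h, leaving 105.
Order the experiments by expected value per GPU-h: Eval 21 > Distill 12 > Probe 9 > Search 6 > Retrain 5.
Give Eval 45 more to hit its cap of 60 ; 60 left.
Distill takes 45 more to reach its cap of 60 ; 15 left.
Probe: +10 to 15 (cap) ; 5 left.
Only 5 left; Search takes them to reach 5.
Total = 5×5 + 12×60 + 21×60 + 6×5 + 9×15 = 2170.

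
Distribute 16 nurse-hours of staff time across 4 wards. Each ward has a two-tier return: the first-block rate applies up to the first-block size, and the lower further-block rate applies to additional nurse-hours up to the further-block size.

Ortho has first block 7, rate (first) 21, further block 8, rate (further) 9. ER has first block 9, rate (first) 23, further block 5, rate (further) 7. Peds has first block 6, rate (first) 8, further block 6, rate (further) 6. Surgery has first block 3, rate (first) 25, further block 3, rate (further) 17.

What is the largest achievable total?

Rank every tier by rate: Surgery/tier1 25 > ER/tier1 23 > Ortho/tier1 21 > Surgery/tier2 17 > Ortho/tier2 9 > Peds/tier1 8 > ER/tier2 7 > Peds/tier2 6.
Surgery tier1 at 25: fill all 3 → 13 left.
ER/tier1 (23): +9 → 4 left.
4 remain; put them into Ortho tier1 at 21.
Total = 25×3 + 23×9 + 21×4 = 366.

366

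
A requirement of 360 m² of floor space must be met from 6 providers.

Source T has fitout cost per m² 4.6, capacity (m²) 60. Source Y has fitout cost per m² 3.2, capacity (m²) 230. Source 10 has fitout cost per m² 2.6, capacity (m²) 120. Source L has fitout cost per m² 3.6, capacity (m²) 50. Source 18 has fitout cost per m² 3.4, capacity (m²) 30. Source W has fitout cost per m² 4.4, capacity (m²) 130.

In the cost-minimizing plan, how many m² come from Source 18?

10

Cheapest first:
Source 10 (2.6): use full 120 — 240 m² to go.
Source Y (3.2): use full 230 — 10 m² to go.
Take 10 from Source 18 at 3.4 to finish.
Source L, Source W, Source T: unused.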